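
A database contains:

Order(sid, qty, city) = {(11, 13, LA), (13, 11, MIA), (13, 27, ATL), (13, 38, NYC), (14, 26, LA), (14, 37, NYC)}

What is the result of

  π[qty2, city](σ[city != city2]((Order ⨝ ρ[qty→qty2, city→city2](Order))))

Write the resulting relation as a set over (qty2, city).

ρ[qty→qty2, city→city2]: schema becomes (sid, qty2, city2); tuples unchanged.
Order ⋈ ρ[qty→qty2, city→city2](Order) (natural join on sid): {(11, 13, LA, 13, LA), (13, 11, MIA, 11, MIA), (13, 11, MIA, 27, ATL), (13, 11, MIA, 38, NYC), (13, 27, ATL, 11, MIA), (13, 27, ATL, 27, ATL), (13, 27, ATL, 38, NYC), (13, 38, NYC, 11, MIA), (13, 38, NYC, 27, ATL), (13, 38, NYC, 38, NYC), (14, 26, LA, 26, LA), (14, 26, LA, 37, NYC), (14, 37, NYC, 26, LA), (14, 37, NYC, 37, NYC)}
Apply σ_{city != city2}; surviving tuples: {(13, 11, MIA, 27, ATL), (13, 11, MIA, 38, NYC), (13, 27, ATL, 11, MIA), (13, 27, ATL, 38, NYC), (13, 38, NYC, 11, MIA), (13, 38, NYC, 27, ATL), (14, 26, LA, 37, NYC), (14, 37, NYC, 26, LA)}
Keep only column(s) qty2, city: {(11, ATL), (11, NYC), (26, NYC), (27, MIA), (27, NYC), (37, LA), (38, ATL), (38, MIA)}

{(11, ATL), (11, NYC), (26, NYC), (27, MIA), (27, NYC), (37, LA), (38, ATL), (38, MIA)}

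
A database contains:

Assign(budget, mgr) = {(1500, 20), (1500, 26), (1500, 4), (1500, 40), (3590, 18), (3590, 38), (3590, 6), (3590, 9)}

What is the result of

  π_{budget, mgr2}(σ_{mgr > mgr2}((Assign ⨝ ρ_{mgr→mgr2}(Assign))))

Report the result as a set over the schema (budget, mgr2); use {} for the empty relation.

ρ[mgr→mgr2]: schema becomes (budget, mgr2); tuples unchanged.
Assign ⋈ ρ_{mgr→mgr2}(Assign) (natural join on budget): {(1500, 20, 20), (1500, 20, 26), (1500, 20, 4), (1500, 20, 40), (1500, 26, 20), (1500, 26, 26), (1500, 26, 4), (1500, 26, 40), (1500, 4, 20), (1500, 4, 26), (1500, 4, 4), (1500, 4, 40), (1500, 40, 20), (1500, 40, 26), (1500, 40, 4), (1500, 40, 40), (3590, 18, 18), (3590, 18, 38), (3590, 18, 6), (3590, 18, 9), (3590, 38, 18), (3590, 38, 38), (3590, 38, 6), (3590, 38, 9), (3590, 6, 18), (3590, 6, 38), (3590, 6, 6), (3590, 6, 9), (3590, 9, 18), (3590, 9, 38), (3590, 9, 6), (3590, 9, 9)}
Filtering on mgr > mgr2 leaves {(1500, 20, 4), (1500, 26, 20), (1500, 26, 4), (1500, 40, 20), (1500, 40, 26), (1500, 40, 4), (3590, 18, 6), (3590, 18, 9), (3590, 38, 18), (3590, 38, 6), (3590, 38, 9), (3590, 9, 6)}.
Projecting to budget, mgr2 (6 duplicate(s) eliminated): {(1500, 20), (1500, 26), (1500, 4), (3590, 18), (3590, 6), (3590, 9)}

{(1500, 20), (1500, 26), (1500, 4), (3590, 18), (3590, 6), (3590, 9)}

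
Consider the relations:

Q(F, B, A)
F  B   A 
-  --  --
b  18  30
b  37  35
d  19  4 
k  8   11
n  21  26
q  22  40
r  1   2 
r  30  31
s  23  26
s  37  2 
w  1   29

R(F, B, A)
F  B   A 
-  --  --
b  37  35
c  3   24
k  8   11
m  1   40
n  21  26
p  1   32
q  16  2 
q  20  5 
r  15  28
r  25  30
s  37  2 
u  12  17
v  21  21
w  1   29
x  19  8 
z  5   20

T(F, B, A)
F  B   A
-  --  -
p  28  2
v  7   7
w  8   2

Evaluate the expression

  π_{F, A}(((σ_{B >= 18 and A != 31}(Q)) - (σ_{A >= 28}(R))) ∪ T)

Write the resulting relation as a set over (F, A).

{(b, 30), (d, 4), (n, 26), (p, 2), (q, 40), (s, 2), (s, 26), (v, 7), (w, 2)}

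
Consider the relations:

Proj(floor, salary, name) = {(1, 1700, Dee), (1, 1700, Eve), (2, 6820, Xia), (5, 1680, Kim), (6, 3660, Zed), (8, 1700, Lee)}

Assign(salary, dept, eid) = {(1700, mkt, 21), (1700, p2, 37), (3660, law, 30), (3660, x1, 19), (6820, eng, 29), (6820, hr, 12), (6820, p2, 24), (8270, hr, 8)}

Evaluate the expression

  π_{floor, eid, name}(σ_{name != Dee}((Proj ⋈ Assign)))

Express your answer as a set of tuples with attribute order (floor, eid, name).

{(1, 21, Eve), (1, 37, Eve), (2, 12, Xia), (2, 24, Xia), (2, 29, Xia), (6, 19, Zed), (6, 30, Zed), (8, 21, Lee), (8, 37, Lee)}

Proj ⋈ Assign (natural join on salary): {(1, 1700, Dee, mkt, 21), (1, 1700, Dee, p2, 37), (1, 1700, Eve, mkt, 21), (1, 1700, Eve, p2, 37), (2, 6820, Xia, eng, 29), (2, 6820, Xia, hr, 12), (2, 6820, Xia, p2, 24), (6, 3660, Zed, law, 30), (6, 3660, Zed, x1, 19), (8, 1700, Lee, mkt, 21), (8, 1700, Lee, p2, 37)}
σ[name != Dee]: keep tuples satisfying name != Dee → {(1, 1700, Eve, mkt, 21), (1, 1700, Eve, p2, 37), (2, 6820, Xia, eng, 29), (2, 6820, Xia, hr, 12), (2, 6820, Xia, p2, 24), (6, 3660, Zed, law, 30), (6, 3660, Zed, x1, 19), (8, 1700, Lee, mkt, 21), (8, 1700, Lee, p2, 37)}
Projecting to floor, eid, name: {(1, 21, Eve), (1, 37, Eve), (2, 12, Xia), (2, 24, Xia), (2, 29, Xia), (6, 19, Zed), (6, 30, Zed), (8, 21, Lee), (8, 37, Lee)}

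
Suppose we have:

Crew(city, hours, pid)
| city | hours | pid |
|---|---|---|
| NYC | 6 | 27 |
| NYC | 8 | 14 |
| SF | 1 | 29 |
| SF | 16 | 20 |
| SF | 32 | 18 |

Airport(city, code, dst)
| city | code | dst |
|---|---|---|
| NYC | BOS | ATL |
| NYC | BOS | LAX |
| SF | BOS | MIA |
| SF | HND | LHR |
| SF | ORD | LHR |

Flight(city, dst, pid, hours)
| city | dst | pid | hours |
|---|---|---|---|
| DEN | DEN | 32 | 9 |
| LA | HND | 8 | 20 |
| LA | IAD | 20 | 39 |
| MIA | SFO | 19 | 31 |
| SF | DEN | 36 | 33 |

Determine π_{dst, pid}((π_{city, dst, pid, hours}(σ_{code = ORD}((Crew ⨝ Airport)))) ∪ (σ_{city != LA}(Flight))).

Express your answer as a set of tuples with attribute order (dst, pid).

{(DEN, 32), (DEN, 36), (LHR, 18), (LHR, 20), (LHR, 29), (SFO, 19)}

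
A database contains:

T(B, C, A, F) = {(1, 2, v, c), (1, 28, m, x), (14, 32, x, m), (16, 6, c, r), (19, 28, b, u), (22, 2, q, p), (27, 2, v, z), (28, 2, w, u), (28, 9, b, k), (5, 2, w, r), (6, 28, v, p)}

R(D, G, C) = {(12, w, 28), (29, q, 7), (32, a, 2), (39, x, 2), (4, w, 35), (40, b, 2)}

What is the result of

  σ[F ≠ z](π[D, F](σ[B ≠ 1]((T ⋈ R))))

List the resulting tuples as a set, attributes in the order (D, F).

{(12, p), (12, u), (32, p), (32, r), (32, u), (39, p), (39, r), (39, u), (40, p), (40, r), (40, u)}

T ⋈ R (natural join on C): {(1, 2, v, c, 32, a), (1, 2, v, c, 39, x), (1, 2, v, c, 40, b), (1, 28, m, x, 12, w), (19, 28, b, u, 12, w), (22, 2, q, p, 32, a), (22, 2, q, p, 39, x), (22, 2, q, p, 40, b), (27, 2, v, z, 32, a), (27, 2, v, z, 39, x), (27, 2, v, z, 40, b), (28, 2, w, u, 32, a), (28, 2, w, u, 39, x), (28, 2, w, u, 40, b), (5, 2, w, r, 32, a), (5, 2, w, r, 39, x), (5, 2, w, r, 40, b), (6, 28, v, p, 12, w)}
Apply σ_{B ≠ 1}; surviving tuples: {(19, 28, b, u, 12, w), (22, 2, q, p, 32, a), (22, 2, q, p, 39, x), (22, 2, q, p, 40, b), (27, 2, v, z, 32, a), (27, 2, v, z, 39, x), (27, 2, v, z, 40, b), (28, 2, w, u, 32, a), (28, 2, w, u, 39, x), (28, 2, w, u, 40, b), (5, 2, w, r, 32, a), (5, 2, w, r, 39, x), (5, 2, w, r, 40, b), (6, 28, v, p, 12, w)}
π_{D, F} gives {(12, p), (12, u), (32, p), (32, r), (32, u), (32, z), (39, p), (39, r), (39, u), (39, z), (40, p), (40, r), (40, u), (40, z)}.
Apply σ_{F ≠ z}; surviving tuples: {(12, p), (12, u), (32, p), (32, r), (32, u), (39, p), (39, r), (39, u), (40, p), (40, r), (40, u)}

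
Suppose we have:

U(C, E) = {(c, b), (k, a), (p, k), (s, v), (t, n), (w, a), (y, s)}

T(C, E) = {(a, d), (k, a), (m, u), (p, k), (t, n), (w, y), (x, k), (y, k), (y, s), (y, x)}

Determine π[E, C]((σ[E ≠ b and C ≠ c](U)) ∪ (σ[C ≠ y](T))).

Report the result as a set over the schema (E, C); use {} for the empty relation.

Selection E ≠ b and C ≠ c: {(k, a), (p, k), (s, v), (t, n), (w, a), (y, s)}
Selection C ≠ y: {(a, d), (k, a), (m, u), (p, k), (t, n), (w, y), (x, k)}
Taking the union: {(a, d), (k, a), (m, u), (p, k), (s, v), (t, n), (w, a), (w, y), (x, k), (y, s)}
π_{E, C} gives {(a, k), (a, w), (d, a), (k, p), (k, x), (n, t), (s, y), (u, m), (v, s), (y, w)}.

{(a, k), (a, w), (d, a), (k, p), (k, x), (n, t), (s, y), (u, m), (v, s), (y, w)}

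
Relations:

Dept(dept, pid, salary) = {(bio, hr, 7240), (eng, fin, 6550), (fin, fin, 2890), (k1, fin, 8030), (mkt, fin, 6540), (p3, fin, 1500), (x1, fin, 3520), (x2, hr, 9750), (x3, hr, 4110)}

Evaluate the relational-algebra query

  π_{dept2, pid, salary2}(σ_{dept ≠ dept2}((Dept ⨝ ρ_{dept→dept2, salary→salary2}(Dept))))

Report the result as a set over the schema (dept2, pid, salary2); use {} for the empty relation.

ρ[dept→dept2, salary→salary2]: schema becomes (dept2, pid, salary2); tuples unchanged.
Joining Dept and ρ_{dept→dept2, salary→salary2}(Dept) on pid yields {(bio, hr, 7240, bio, 7240), (bio, hr, 7240, x2, 9750), (bio, hr, 7240, x3, 4110), (eng, fin, 6550, eng, 6550), (eng, fin, 6550, fin, 2890), (eng, fin, 6550, k1, 8030), (eng, fin, 6550, mkt, 6540), (eng, fin, 6550, p3, 1500), (eng, fin, 6550, x1, 3520), (fin, fin, 2890, eng, 6550), (fin, fin, 2890, fin, 2890), (fin, fin, 2890, k1, 8030), (fin, fin, 2890, mkt, 6540), (fin, fin, 2890, p3, 1500), (fin, fin, 2890, x1, 3520), (k1, fin, 8030, eng, 6550), (k1, fin, 8030, fin, 2890), (k1, fin, 8030, k1, 8030), (k1, fin, 8030, mkt, 6540), (k1, fin, 8030, p3, 1500), (k1, fin, 8030, x1, 3520), (mkt, fin, 6540, eng, 6550), (mkt, fin, 6540, fin, 2890), (mkt, fin, 6540, k1, 8030), (mkt, fin, 6540, mkt, 6540), (mkt, fin, 6540, p3, 1500), (mkt, fin, 6540, x1, 3520), (p3, fin, 1500, eng, 6550), (p3, fin, 1500, fin, 2890), (p3, fin, 1500, k1, 8030), (p3, fin, 1500, mkt, 6540), (p3, fin, 1500, p3, 1500), (p3, fin, 1500, x1, 3520), (x1, fin, 3520, eng, 6550), (x1, fin, 3520, fin, 2890), (x1, fin, 3520, k1, 8030), (x1, fin, 3520, mkt, 6540), (x1, fin, 3520, p3, 1500), (x1, fin, 3520, x1, 3520), (x2, hr, 9750, bio, 7240), (x2, hr, 9750, x2, 9750), (x2, hr, 9750, x3, 4110), (x3, hr, 4110, bio, 7240), (x3, hr, 4110, x2, 9750), (x3, hr, 4110, x3, 4110)}.
Apply σ_{dept ≠ dept2}; surviving tuples: {(bio, hr, 7240, x2, 9750), (bio, hr, 7240, x3, 4110), (eng, fin, 6550, fin, 2890), (eng, fin, 6550, k1, 8030), (eng, fin, 6550, mkt, 6540), (eng, fin, 6550, p3, 1500), (eng, fin, 6550, x1, 3520), (fin, fin, 2890, eng, 6550), (fin, fin, 2890, k1, 8030), (fin, fin, 2890, mkt, 6540), (fin, fin, 2890, p3, 1500), (fin, fin, 2890, x1, 3520), (k1, fin, 8030, eng, 6550), (k1, fin, 8030, fin, 2890), (k1, fin, 8030, mkt, 6540), (k1, fin, 8030, p3, 1500), (k1, fin, 8030, x1, 3520), (mkt, fin, 6540, eng, 6550), (mkt, fin, 6540, fin, 2890), (mkt, fin, 6540, k1, 8030), (mkt, fin, 6540, p3, 1500), (mkt, fin, 6540, x1, 3520), (p3, fin, 1500, eng, 6550), (p3, fin, 1500, fin, 2890), (p3, fin, 1500, k1, 8030), (p3, fin, 1500, mkt, 6540), (p3, fin, 1500, x1, 3520), (x1, fin, 3520, eng, 6550), (x1, fin, 3520, fin, 2890), (x1, fin, 3520, k1, 8030), (x1, fin, 3520, mkt, 6540), (x1, fin, 3520, p3, 1500), (x2, hr, 9750, bio, 7240), (x2, hr, 9750, x3, 4110), (x3, hr, 4110, bio, 7240), (x3, hr, 4110, x2, 9750)}
π_{dept2, pid, salary2} gives {(bio, hr, 7240), (eng, fin, 6550), (fin, fin, 2890), (k1, fin, 8030), (mkt, fin, 6540), (p3, fin, 1500), (x1, fin, 3520), (x2, hr, 9750), (x3, hr, 4110)} (27 duplicate(s) eliminated).

{(bio, hr, 7240), (eng, fin, 6550), (fin, fin, 2890), (k1, fin, 8030), (mkt, fin, 6540), (p3, fin, 1500), (x1, fin, 3520), (x2, hr, 9750), (x3, hr, 4110)}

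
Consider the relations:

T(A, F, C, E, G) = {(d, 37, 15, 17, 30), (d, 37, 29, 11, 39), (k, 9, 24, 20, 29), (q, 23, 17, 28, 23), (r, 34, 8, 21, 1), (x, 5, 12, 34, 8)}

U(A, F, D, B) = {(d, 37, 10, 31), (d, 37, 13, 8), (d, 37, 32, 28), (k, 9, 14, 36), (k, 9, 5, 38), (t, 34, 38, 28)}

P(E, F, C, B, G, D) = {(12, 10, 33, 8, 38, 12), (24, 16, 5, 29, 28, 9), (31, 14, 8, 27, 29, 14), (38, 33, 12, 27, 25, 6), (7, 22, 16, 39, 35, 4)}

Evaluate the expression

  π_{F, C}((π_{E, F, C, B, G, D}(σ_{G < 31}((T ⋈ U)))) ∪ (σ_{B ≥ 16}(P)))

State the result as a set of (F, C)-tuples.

{(14, 8), (16, 5), (22, 16), (33, 12), (37, 15), (9, 24)}

T ⋈ U (natural join on A, F): {(d, 37, 15, 17, 30, 10, 31), (d, 37, 15, 17, 30, 13, 8), (d, 37, 15, 17, 30, 32, 28), (d, 37, 29, 11, 39, 10, 31), (d, 37, 29, 11, 39, 13, 8), (d, 37, 29, 11, 39, 32, 28), (k, 9, 24, 20, 29, 14, 36), (k, 9, 24, 20, 29, 5, 38)}
Filtering on G < 31 leaves {(d, 37, 15, 17, 30, 10, 31), (d, 37, 15, 17, 30, 13, 8), (d, 37, 15, 17, 30, 32, 28), (k, 9, 24, 20, 29, 14, 36), (k, 9, 24, 20, 29, 5, 38)}.
Keep only column(s) E, F, C, B, G, D: {(17, 37, 15, 28, 30, 32), (17, 37, 15, 31, 30, 10), (17, 37, 15, 8, 30, 13), (20, 9, 24, 36, 29, 14), (20, 9, 24, 38, 29, 5)}
Filtering on B ≥ 16 leaves {(24, 16, 5, 29, 28, 9), (31, 14, 8, 27, 29, 14), (38, 33, 12, 27, 25, 6), (7, 22, 16, 39, 35, 4)}.
Set union of the two operands is {(17, 37, 15, 28, 30, 32), (17, 37, 15, 31, 30, 10), (17, 37, 15, 8, 30, 13), (20, 9, 24, 36, 29, 14), (20, 9, 24, 38, 29, 5), (24, 16, 5, 29, 28, 9), (31, 14, 8, 27, 29, 14), (38, 33, 12, 27, 25, 6), (7, 22, 16, 39, 35, 4)}.
Keep only column(s) F, C (3 duplicate(s) eliminated): {(14, 8), (16, 5), (22, 16), (33, 12), (37, 15), (9, 24)}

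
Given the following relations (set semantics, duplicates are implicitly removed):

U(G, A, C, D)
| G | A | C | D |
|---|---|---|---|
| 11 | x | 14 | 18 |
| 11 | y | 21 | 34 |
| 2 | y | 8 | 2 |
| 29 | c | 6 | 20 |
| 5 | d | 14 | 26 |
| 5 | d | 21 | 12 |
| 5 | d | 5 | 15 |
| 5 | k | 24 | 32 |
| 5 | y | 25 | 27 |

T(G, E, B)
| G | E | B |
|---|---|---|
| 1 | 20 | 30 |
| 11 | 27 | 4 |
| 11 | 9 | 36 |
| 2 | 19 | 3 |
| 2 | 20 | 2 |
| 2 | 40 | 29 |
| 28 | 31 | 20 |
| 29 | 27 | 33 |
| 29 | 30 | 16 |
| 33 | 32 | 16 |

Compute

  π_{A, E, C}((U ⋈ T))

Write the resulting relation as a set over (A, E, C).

U ⋈ T (natural join on G): {(11, x, 14, 18, 27, 4), (11, x, 14, 18, 9, 36), (11, y, 21, 34, 27, 4), (11, y, 21, 34, 9, 36), (2, y, 8, 2, 19, 3), (2, y, 8, 2, 20, 2), (2, y, 8, 2, 40, 29), (29, c, 6, 20, 27, 33), (29, c, 6, 20, 30, 16)}
Keep only column(s) A, E, C: {(c, 27, 6), (c, 30, 6), (x, 27, 14), (x, 9, 14), (y, 19, 8), (y, 20, 8), (y, 27, 21), (y, 40, 8), (y, 9, 21)}

{(c, 27, 6), (c, 30, 6), (x, 27, 14), (x, 9, 14), (y, 19, 8), (y, 20, 8), (y, 27, 21), (y, 40, 8), (y, 9, 21)}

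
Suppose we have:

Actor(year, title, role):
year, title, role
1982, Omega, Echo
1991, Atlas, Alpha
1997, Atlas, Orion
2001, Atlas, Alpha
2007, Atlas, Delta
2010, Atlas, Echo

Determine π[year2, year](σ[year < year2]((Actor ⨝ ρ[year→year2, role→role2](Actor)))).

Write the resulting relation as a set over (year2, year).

ρ[year→year2, role→role2]: schema becomes (year2, title, role2); tuples unchanged.
Actor ⋈ ρ[year→year2, role→role2](Actor) (natural join on title): {(1982, Omega, Echo, 1982, Echo), (1991, Atlas, Alpha, 1991, Alpha), (1991, Atlas, Alpha, 1997, Orion), (1991, Atlas, Alpha, 2001, Alpha), (1991, Atlas, Alpha, 2007, Delta), (1991, Atlas, Alpha, 2010, Echo), (1997, Atlas, Orion, 1991, Alpha), (1997, Atlas, Orion, 1997, Orion), (1997, Atlas, Orion, 2001, Alpha), (1997, Atlas, Orion, 2007, Delta), (1997, Atlas, Orion, 2010, Echo), (2001, Atlas, Alpha, 1991, Alpha), (2001, Atlas, Alpha, 1997, Orion), (2001, Atlas, Alpha, 2001, Alpha), (2001, Atlas, Alpha, 2007, Delta), (2001, Atlas, Alpha, 2010, Echo), (2007, Atlas, Delta, 1991, Alpha), (2007, Atlas, Delta, 1997, Orion), (2007, Atlas, Delta, 2001, Alpha), (2007, Atlas, Delta, 2007, Delta), (2007, Atlas, Delta, 2010, Echo), (2010, Atlas, Echo, 1991, Alpha), (2010, Atlas, Echo, 1997, Orion), (2010, Atlas, Echo, 2001, Alpha), (2010, Atlas, Echo, 2007, Delta), (2010, Atlas, Echo, 2010, Echo)}
σ[year < year2]: keep tuples satisfying year < year2 → {(1991, Atlas, Alpha, 1997, Orion), (1991, Atlas, Alpha, 2001, Alpha), (1991, Atlas, Alpha, 2007, Delta), (1991, Atlas, Alpha, 2010, Echo), (1997, Atlas, Orion, 2001, Alpha), (1997, Atlas, Orion, 2007, Delta), (1997, Atlas, Orion, 2010, Echo), (2001, Atlas, Alpha, 2007, Delta), (2001, Atlas, Alpha, 2010, Echo), (2007, Atlas, Delta, 2010, Echo)}
Projecting to year2, year: {(1997, 1991), (2001, 1991), (2001, 1997), (2007, 1991), (2007, 1997), (2007, 2001), (2010, 1991), (2010, 1997), (2010, 2001), (2010, 2007)}

{(1997, 1991), (2001, 1991), (2001, 1997), (2007, 1991), (2007, 1997), (2007, 2001), (2010, 1991), (2010, 1997), (2010, 2001), (2010, 2007)}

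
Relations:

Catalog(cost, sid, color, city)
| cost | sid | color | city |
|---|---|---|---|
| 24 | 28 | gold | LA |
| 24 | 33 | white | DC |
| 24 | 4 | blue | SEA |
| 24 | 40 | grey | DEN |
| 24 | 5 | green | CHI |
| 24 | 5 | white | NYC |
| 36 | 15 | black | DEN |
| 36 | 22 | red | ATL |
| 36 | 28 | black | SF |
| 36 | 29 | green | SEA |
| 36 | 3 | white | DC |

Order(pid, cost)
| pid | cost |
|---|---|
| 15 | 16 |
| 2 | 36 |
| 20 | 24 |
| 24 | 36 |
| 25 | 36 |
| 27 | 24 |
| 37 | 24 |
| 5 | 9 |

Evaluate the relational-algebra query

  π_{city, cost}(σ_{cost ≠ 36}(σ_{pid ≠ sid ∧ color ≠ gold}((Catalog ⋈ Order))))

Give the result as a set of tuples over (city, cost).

Natural join on cost: {(24, 28, gold, LA, 20), (24, 28, gold, LA, 27), (24, 28, gold, LA, 37), (24, 33, white, DC, 20), (24, 33, white, DC, 27), (24, 33, white, DC, 37), (24, 4, blue, SEA, 20), (24, 4, blue, SEA, 27), (24, 4, blue, SEA, 37), (24, 40, grey, DEN, 20), (24, 40, grey, DEN, 27), (24, 40, grey, DEN, 37), (24, 5, green, CHI, 20), (24, 5, green, CHI, 27), (24, 5, green, CHI, 37), (24, 5, white, NYC, 20), (24, 5, white, NYC, 27), (24, 5, white, NYC, 37), (36, 15, black, DEN, 2), (36, 15, black, DEN, 24), (36, 15, black, DEN, 25), (36, 22, red, ATL, 2), (36, 22, red, ATL, 24), (36, 22, red, ATL, 25), (36, 28, black, SF, 2), (36, 28, black, SF, 24), (36, 28, black, SF, 25), (36, 29, green, SEA, 2), (36, 29, green, SEA, 24), (36, 29, green, SEA, 25), (36, 3, white, DC, 2), (36, 3, white, DC, 24), (36, 3, white, DC, 25)}
Apply σ_{pid ≠ sid ∧ color ≠ gold}; surviving tuples: {(24, 33, white, DC, 20), (24, 33, white, DC, 27), (24, 33, white, DC, 37), (24, 4, blue, SEA, 20), (24, 4, blue, SEA, 27), (24, 4, blue, SEA, 37), (24, 40, grey, DEN, 20), (24, 40, grey, DEN, 27), (24, 40, grey, DEN, 37), (24, 5, green, CHI, 20), (24, 5, green, CHI, 27), (24, 5, green, CHI, 37), (24, 5, white, NYC, 20), (24, 5, white, NYC, 27), (24, 5, white, NYC, 37), (36, 15, black, DEN, 2), (36, 15, black, DEN, 24), (36, 15, black, DEN, 25), (36, 22, red, ATL, 2), (36, 22, red, ATL, 24), (36, 22, red, ATL, 25), (36, 28, black, SF, 2), (36, 28, black, SF, 24), (36, 28, black, SF, 25), (36, 29, green, SEA, 2), (36, 29, green, SEA, 24), (36, 29, green, SEA, 25), (36, 3, white, DC, 2), (36, 3, white, DC, 24), (36, 3, white, DC, 25)}
Apply σ_{cost ≠ 36}; surviving tuples: {(24, 33, white, DC, 20), (24, 33, white, DC, 27), (24, 33, white, DC, 37), (24, 4, blue, SEA, 20), (24, 4, blue, SEA, 27), (24, 4, blue, SEA, 37), (24, 40, grey, DEN, 20), (24, 40, grey, DEN, 27), (24, 40, grey, DEN, 37), (24, 5, green, CHI, 20), (24, 5, green, CHI, 27), (24, 5, green, CHI, 37), (24, 5, white, NYC, 20), (24, 5, white, NYC, 27), (24, 5, white, NYC, 37)}
Keep only column(s) city, cost (10 duplicate(s) eliminated): {(CHI, 24), (DC, 24), (DEN, 24), (NYC, 24), (SEA, 24)}

{(CHI, 24), (DC, 24), (DEN, 24), (NYC, 24), (SEA, 24)}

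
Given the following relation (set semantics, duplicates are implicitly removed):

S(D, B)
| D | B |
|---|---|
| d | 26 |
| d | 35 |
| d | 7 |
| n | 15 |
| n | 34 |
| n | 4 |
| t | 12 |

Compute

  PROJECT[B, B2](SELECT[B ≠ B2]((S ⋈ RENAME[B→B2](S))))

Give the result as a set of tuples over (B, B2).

{(15, 34), (15, 4), (26, 35), (26, 7), (34, 15), (34, 4), (35, 26), (35, 7), (4, 15), (4, 34), (7, 26), (7, 35)}

ρ[B→B2]: schema becomes (D, B2); tuples unchanged.
S ⋈ RENAME[B→B2](S) (natural join on D): {(d, 26, 26), (d, 26, 35), (d, 26, 7), (d, 35, 26), (d, 35, 35), (d, 35, 7), (d, 7, 26), (d, 7, 35), (d, 7, 7), (n, 15, 15), (n, 15, 34), (n, 15, 4), (n, 34, 15), (n, 34, 34), (n, 34, 4), (n, 4, 15), (n, 4, 34), (n, 4, 4), (t, 12, 12)}
Filtering on B ≠ B2 leaves {(d, 26, 35), (d, 26, 7), (d, 35, 26), (d, 35, 7), (d, 7, 26), (d, 7, 35), (n, 15, 34), (n, 15, 4), (n, 34, 15), (n, 34, 4), (n, 4, 15), (n, 4, 34)}.
Projecting to B, B2: {(15, 34), (15, 4), (26, 35), (26, 7), (34, 15), (34, 4), (35, 26), (35, 7), (4, 15), (4, 34), (7, 26), (7, 35)}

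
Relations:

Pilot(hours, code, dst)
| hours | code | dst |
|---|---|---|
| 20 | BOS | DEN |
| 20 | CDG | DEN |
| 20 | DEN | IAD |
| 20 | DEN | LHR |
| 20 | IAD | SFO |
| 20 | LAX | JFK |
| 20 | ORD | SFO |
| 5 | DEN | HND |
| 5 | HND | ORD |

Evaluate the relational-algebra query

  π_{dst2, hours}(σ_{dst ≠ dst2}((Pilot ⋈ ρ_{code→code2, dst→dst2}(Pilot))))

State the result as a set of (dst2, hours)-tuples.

ρ[code→code2, dst→dst2]: schema becomes (hours, code2, dst2); tuples unchanged.
Pilot ⋈ ρ_{code→code2, dst→dst2}(Pilot) (natural join on hours): {(20, BOS, DEN, BOS, DEN), (20, BOS, DEN, CDG, DEN), (20, BOS, DEN, DEN, IAD), (20, BOS, DEN, DEN, LHR), (20, BOS, DEN, IAD, SFO), (20, BOS, DEN, LAX, JFK), (20, BOS, DEN, ORD, SFO), (20, CDG, DEN, BOS, DEN), (20, CDG, DEN, CDG, DEN), (20, CDG, DEN, DEN, IAD), (20, CDG, DEN, DEN, LHR), (20, CDG, DEN, IAD, SFO), (20, CDG, DEN, LAX, JFK), (20, CDG, DEN, ORD, SFO), (20, DEN, IAD, BOS, DEN), (20, DEN, IAD, CDG, DEN), (20, DEN, IAD, DEN, IAD), (20, DEN, IAD, DEN, LHR), (20, DEN, IAD, IAD, SFO), (20, DEN, IAD, LAX, JFK), (20, DEN, IAD, ORD, SFO), (20, DEN, LHR, BOS, DEN), (20, DEN, LHR, CDG, DEN), (20, DEN, LHR, DEN, IAD), (20, DEN, LHR, DEN, LHR), (20, DEN, LHR, IAD, SFO), (20, DEN, LHR, LAX, JFK), (20, DEN, LHR, ORD, SFO), (20, IAD, SFO, BOS, DEN), (20, IAD, SFO, CDG, DEN), (20, IAD, SFO, DEN, IAD), (20, IAD, SFO, DEN, LHR), (20, IAD, SFO, IAD, SFO), (20, IAD, SFO, LAX, JFK), (20, IAD, SFO, ORD, SFO), (20, LAX, JFK, BOS, DEN), (20, LAX, JFK, CDG, DEN), (20, LAX, JFK, DEN, IAD), (20, LAX, JFK, DEN, LHR), (20, LAX, JFK, IAD, SFO), (20, LAX, JFK, LAX, JFK), (20, LAX, JFK, ORD, SFO), (20, ORD, SFO, BOS, DEN), (20, ORD, SFO, CDG, DEN), (20, ORD, SFO, DEN, IAD), (20, ORD, SFO, DEN, LHR), (20, ORD, SFO, IAD, SFO), (20, ORD, SFO, LAX, JFK), (20, ORD, SFO, ORD, SFO), (5, DEN, HND, DEN, HND), (5, DEN, HND, HND, ORD), (5, HND, ORD, DEN, HND), (5, HND, ORD, HND, ORD)}
Apply σ_{dst ≠ dst2}; surviving tuples: {(20, BOS, DEN, DEN, IAD), (20, BOS, DEN, DEN, LHR), (20, BOS, DEN, IAD, SFO), (20, BOS, DEN, LAX, JFK), (20, BOS, DEN, ORD, SFO), (20, CDG, DEN, DEN, IAD), (20, CDG, DEN, DEN, LHR), (20, CDG, DEN, IAD, SFO), (20, CDG, DEN, LAX, JFK), (20, CDG, DEN, ORD, SFO), (20, DEN, IAD, BOS, DEN), (20, DEN, IAD, CDG, DEN), (20, DEN, IAD, DEN, LHR), (20, DEN, IAD, IAD, SFO), (20, DEN, IAD, LAX, JFK), (20, DEN, IAD, ORD, SFO), (20, DEN, LHR, BOS, DEN), (20, DEN, LHR, CDG, DEN), (20, DEN, LHR, DEN, IAD), (20, DEN, LHR, IAD, SFO), (20, DEN, LHR, LAX, JFK), (20, DEN, LHR, ORD, SFO), (20, IAD, SFO, BOS, DEN), (20, IAD, SFO, CDG, DEN), (20, IAD, SFO, DEN, IAD), (20, IAD, SFO, DEN, LHR), (20, IAD, SFO, LAX, JFK), (20, LAX, JFK, BOS, DEN), (20, LAX, JFK, CDG, DEN), (20, LAX, JFK, DEN, IAD), (20, LAX, JFK, DEN, LHR), (20, LAX, JFK, IAD, SFO), (20, LAX, JFK, ORD, SFO), (20, ORD, SFO, BOS, DEN), (20, ORD, SFO, CDG, DEN), (20, ORD, SFO, DEN, IAD), (20, ORD, SFO, DEN, LHR), (20, ORD, SFO, LAX, JFK), (5, DEN, HND, HND, ORD), (5, HND, ORD, DEN, HND)}
π[dst2, hours]: project onto (dst2, hours) (33 duplicate(s) eliminated) → {(DEN, 20), (HND, 5), (IAD, 20), (JFK, 20), (LHR, 20), (ORD, 5), (SFO, 20)}

{(DEN, 20), (HND, 5), (IAD, 20), (JFK, 20), (LHR, 20), (ORD, 5), (SFO, 20)}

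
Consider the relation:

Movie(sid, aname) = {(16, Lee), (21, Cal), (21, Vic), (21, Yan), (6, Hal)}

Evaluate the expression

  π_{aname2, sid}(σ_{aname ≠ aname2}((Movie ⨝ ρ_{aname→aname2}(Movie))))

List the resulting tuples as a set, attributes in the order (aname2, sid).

ρ[aname→aname2]: schema becomes (sid, aname2); tuples unchanged.
Natural join on sid: {(16, Lee, Lee), (21, Cal, Cal), (21, Cal, Vic), (21, Cal, Yan), (21, Vic, Cal), (21, Vic, Vic), (21, Vic, Yan), (21, Yan, Cal), (21, Yan, Vic), (21, Yan, Yan), (6, Hal, Hal)}
Filtering on aname ≠ aname2 leaves {(21, Cal, Vic), (21, Cal, Yan), (21, Vic, Cal), (21, Vic, Yan), (21, Yan, Cal), (21, Yan, Vic)}.
Keep only column(s) aname2, sid (3 duplicate(s) eliminated): {(Cal, 21), (Vic, 21), (Yan, 21)}

{(Cal, 21), (Vic, 21), (Yan, 21)}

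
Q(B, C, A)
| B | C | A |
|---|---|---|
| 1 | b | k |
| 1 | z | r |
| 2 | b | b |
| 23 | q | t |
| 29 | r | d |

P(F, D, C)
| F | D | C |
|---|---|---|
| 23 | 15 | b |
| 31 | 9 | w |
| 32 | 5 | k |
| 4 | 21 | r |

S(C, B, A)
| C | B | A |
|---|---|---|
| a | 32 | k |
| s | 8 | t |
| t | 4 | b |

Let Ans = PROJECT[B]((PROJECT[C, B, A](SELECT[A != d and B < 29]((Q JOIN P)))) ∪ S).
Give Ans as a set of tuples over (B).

Q ⋈ P (natural join on C): {(1, b, k, 23, 15), (2, b, b, 23, 15), (29, r, d, 4, 21)}
Selection A != d and B < 29: {(1, b, k, 23, 15), (2, b, b, 23, 15)}
π_{C, B, A} gives {(b, 1, k), (b, 2, b)}.
Set union of the two operands is {(a, 32, k), (b, 1, k), (b, 2, b), (s, 8, t), (t, 4, b)}.
π_{B} gives {1, 2, 32, 4, 8}.

{1, 2, 32, 4, 8}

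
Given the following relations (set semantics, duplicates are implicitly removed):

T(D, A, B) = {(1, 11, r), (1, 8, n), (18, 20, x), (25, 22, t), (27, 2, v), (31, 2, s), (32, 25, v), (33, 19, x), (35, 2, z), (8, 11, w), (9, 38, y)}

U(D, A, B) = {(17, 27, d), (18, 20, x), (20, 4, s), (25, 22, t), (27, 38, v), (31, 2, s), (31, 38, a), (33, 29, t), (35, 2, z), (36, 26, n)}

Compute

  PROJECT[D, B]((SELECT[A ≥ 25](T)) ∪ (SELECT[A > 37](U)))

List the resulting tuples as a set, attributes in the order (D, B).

{(27, v), (31, a), (32, v), (9, y)}

Apply σ_{A ≥ 25}; surviving tuples: {(32, 25, v), (9, 38, y)}
Apply σ_{A > 37}; surviving tuples: {(27, 38, v), (31, 38, a)}
Taking the union: {(27, 38, v), (31, 38, a), (32, 25, v), (9, 38, y)}
π_{D, B} gives {(27, v), (31, a), (32, v), (9, y)}.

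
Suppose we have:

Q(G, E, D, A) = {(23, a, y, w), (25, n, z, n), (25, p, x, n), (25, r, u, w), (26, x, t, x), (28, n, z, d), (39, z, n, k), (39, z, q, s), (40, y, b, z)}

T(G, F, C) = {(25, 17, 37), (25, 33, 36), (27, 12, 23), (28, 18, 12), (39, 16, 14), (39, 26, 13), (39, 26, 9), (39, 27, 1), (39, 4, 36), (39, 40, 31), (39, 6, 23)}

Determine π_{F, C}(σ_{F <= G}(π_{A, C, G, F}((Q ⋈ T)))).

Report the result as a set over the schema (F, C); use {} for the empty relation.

{(16, 14), (17, 37), (18, 12), (26, 13), (26, 9), (27, 1), (4, 36), (6, 23)}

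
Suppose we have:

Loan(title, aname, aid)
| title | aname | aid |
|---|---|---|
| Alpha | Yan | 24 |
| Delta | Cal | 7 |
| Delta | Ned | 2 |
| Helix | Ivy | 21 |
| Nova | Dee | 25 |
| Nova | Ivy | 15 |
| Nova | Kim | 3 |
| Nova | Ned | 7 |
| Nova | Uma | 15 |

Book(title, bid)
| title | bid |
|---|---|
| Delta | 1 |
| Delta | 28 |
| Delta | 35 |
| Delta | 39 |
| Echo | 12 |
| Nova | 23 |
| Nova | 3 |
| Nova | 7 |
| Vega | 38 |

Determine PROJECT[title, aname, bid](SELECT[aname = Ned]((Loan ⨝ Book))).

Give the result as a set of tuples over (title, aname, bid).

Joining Loan and Book on title yields {(Delta, Cal, 7, 1), (Delta, Cal, 7, 28), (Delta, Cal, 7, 35), (Delta, Cal, 7, 39), (Delta, Ned, 2, 1), (Delta, Ned, 2, 28), (Delta, Ned, 2, 35), (Delta, Ned, 2, 39), (Nova, Dee, 25, 23), (Nova, Dee, 25, 3), (Nova, Dee, 25, 7), (Nova, Ivy, 15, 23), (Nova, Ivy, 15, 3), (Nova, Ivy, 15, 7), (Nova, Kim, 3, 23), (Nova, Kim, 3, 3), (Nova, Kim, 3, 7), (Nova, Ned, 7, 23), (Nova, Ned, 7, 3), (Nova, Ned, 7, 7), (Nova, Uma, 15, 23), (Nova, Uma, 15, 3), (Nova, Uma, 15, 7)}.
Selection aname = Ned: {(Delta, Ned, 2, 1), (Delta, Ned, 2, 28), (Delta, Ned, 2, 35), (Delta, Ned, 2, 39), (Nova, Ned, 7, 23), (Nova, Ned, 7, 3), (Nova, Ned, 7, 7)}
π[title, aname, bid]: project onto (title, aname, bid) → {(Delta, Ned, 1), (Delta, Ned, 28), (Delta, Ned, 35), (Delta, Ned, 39), (Nova, Ned, 23), (Nova, Ned, 3), (Nova, Ned, 7)}

{(Delta, Ned, 1), (Delta, Ned, 28), (Delta, Ned, 35), (Delta, Ned, 39), (Nova, Ned, 23), (Nova, Ned, 3), (Nova, Ned, 7)}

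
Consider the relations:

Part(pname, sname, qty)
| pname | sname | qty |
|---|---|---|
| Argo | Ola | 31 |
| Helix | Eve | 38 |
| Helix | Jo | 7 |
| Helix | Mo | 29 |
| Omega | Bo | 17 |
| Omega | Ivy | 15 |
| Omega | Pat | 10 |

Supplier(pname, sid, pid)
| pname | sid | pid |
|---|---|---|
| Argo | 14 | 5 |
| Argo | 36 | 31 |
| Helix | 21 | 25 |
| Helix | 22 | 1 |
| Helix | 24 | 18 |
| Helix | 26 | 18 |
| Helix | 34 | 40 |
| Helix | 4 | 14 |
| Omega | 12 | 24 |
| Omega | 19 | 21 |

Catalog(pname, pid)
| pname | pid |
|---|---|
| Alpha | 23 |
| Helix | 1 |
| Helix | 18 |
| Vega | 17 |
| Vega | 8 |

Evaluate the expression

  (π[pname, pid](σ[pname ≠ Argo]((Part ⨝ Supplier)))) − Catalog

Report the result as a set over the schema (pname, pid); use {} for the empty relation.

Joining Part and Supplier on pname yields {(Argo, Ola, 31, 14, 5), (Argo, Ola, 31, 36, 31), (Helix, Eve, 38, 21, 25), (Helix, Eve, 38, 22, 1), (Helix, Eve, 38, 24, 18), (Helix, Eve, 38, 26, 18), (Helix, Eve, 38, 34, 40), (Helix, Eve, 38, 4, 14), (Helix, Jo, 7, 21, 25), (Helix, Jo, 7, 22, 1), (Helix, Jo, 7, 24, 18), (Helix, Jo, 7, 26, 18), (Helix, Jo, 7, 34, 40), (Helix, Jo, 7, 4, 14), (Helix, Mo, 29, 21, 25), (Helix, Mo, 29, 22, 1), (Helix, Mo, 29, 24, 18), (Helix, Mo, 29, 26, 18), (Helix, Mo, 29, 34, 40), (Helix, Mo, 29, 4, 14), (Omega, Bo, 17, 12, 24), (Omega, Bo, 17, 19, 21), (Omega, Ivy, 15, 12, 24), (Omega, Ivy, 15, 19, 21), (Omega, Pat, 10, 12, 24), (Omega, Pat, 10, 19, 21)}.
Apply σ_{pname ≠ Argo}; surviving tuples: {(Helix, Eve, 38, 21, 25), (Helix, Eve, 38, 22, 1), (Helix, Eve, 38, 24, 18), (Helix, Eve, 38, 26, 18), (Helix, Eve, 38, 34, 40), (Helix, Eve, 38, 4, 14), (Helix, Jo, 7, 21, 25), (Helix, Jo, 7, 22, 1), (Helix, Jo, 7, 24, 18), (Helix, Jo, 7, 26, 18), (Helix, Jo, 7, 34, 40), (Helix, Jo, 7, 4, 14), (Helix, Mo, 29, 21, 25), (Helix, Mo, 29, 22, 1), (Helix, Mo, 29, 24, 18), (Helix, Mo, 29, 26, 18), (Helix, Mo, 29, 34, 40), (Helix, Mo, 29, 4, 14), (Omega, Bo, 17, 12, 24), (Omega, Bo, 17, 19, 21), (Omega, Ivy, 15, 12, 24), (Omega, Ivy, 15, 19, 21), (Omega, Pat, 10, 12, 24), (Omega, Pat, 10, 19, 21)}
π_{pname, pid} gives {(Helix, 1), (Helix, 14), (Helix, 18), (Helix, 25), (Helix, 40), (Omega, 21), (Omega, 24)} (17 duplicate(s) eliminated).
Set difference of the two operands is {(Helix, 14), (Helix, 25), (Helix, 40), (Omega, 21), (Omega, 24)}.

{(Helix, 14), (Helix, 25), (Helix, 40), (Omega, 21), (Omega, 24)}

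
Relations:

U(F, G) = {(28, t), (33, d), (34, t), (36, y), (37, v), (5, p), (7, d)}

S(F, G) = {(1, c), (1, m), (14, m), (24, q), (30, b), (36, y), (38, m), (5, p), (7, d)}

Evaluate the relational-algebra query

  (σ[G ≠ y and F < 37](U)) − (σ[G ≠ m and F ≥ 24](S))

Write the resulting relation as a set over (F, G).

Selection G ≠ y and F < 37: {(28, t), (33, d), (34, t), (5, p), (7, d)}
Selection G ≠ m and F ≥ 24: {(24, q), (30, b), (36, y)}
Set difference of the two operands is {(28, t), (33, d), (34, t), (5, p), (7, d)}.

{(28, t), (33, d), (34, t), (5, p), (7, d)}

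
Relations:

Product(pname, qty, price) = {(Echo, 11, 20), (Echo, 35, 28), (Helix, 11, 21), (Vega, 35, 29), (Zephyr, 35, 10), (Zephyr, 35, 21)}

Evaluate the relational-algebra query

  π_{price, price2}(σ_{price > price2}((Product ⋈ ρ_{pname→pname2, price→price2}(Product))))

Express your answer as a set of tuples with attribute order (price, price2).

ρ[pname→pname2, price→price2]: schema becomes (pname2, qty, price2); tuples unchanged.
Joining Product and ρ_{pname→pname2, price→price2}(Product) on qty yields {(Echo, 11, 20, Echo, 20), (Echo, 11, 20, Helix, 21), (Echo, 35, 28, Echo, 28), (Echo, 35, 28, Vega, 29), (Echo, 35, 28, Zephyr, 10), (Echo, 35, 28, Zephyr, 21), (Helix, 11, 21, Echo, 20), (Helix, 11, 21, Helix, 21), (Vega, 35, 29, Echo, 28), (Vega, 35, 29, Vega, 29), (Vega, 35, 29, Zephyr, 10), (Vega, 35, 29, Zephyr, 21), (Zephyr, 35, 10, Echo, 28), (Zephyr, 35, 10, Vega, 29), (Zephyr, 35, 10, Zephyr, 10), (Zephyr, 35, 10, Zephyr, 21), (Zephyr, 35, 21, Echo, 28), (Zephyr, 35, 21, Vega, 29), (Zephyr, 35, 21, Zephyr, 10), (Zephyr, 35, 21, Zephyr, 21)}.
Filtering on price > price2 leaves {(Echo, 35, 28, Zephyr, 10), (Echo, 35, 28, Zephyr, 21), (Helix, 11, 21, Echo, 20), (Vega, 35, 29, Echo, 28), (Vega, 35, 29, Zephyr, 10), (Vega, 35, 29, Zephyr, 21), (Zephyr, 35, 21, Zephyr, 10)}.
Keep only column(s) price, price2: {(21, 10), (21, 20), (28, 10), (28, 21), (29, 10), (29, 21), (29, 28)}

{(21, 10), (21, 20), (28, 10), (28, 21), (29, 10), (29, 21), (29, 28)}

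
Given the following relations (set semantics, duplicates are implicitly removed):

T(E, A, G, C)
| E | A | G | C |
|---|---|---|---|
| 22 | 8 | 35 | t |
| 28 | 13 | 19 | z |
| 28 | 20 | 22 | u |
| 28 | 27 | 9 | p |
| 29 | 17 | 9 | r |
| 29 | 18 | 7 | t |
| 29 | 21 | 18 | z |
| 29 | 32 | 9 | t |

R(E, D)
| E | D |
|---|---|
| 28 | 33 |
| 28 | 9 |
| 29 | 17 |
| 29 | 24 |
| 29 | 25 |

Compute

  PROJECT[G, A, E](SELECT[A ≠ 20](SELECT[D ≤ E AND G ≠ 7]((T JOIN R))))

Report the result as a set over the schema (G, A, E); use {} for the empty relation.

{(18, 21, 29), (19, 13, 28), (9, 17, 29), (9, 27, 28), (9, 32, 29)}

T ⋈ R (natural join on E): {(28, 13, 19, z, 33), (28, 13, 19, z, 9), (28, 20, 22, u, 33), (28, 20, 22, u, 9), (28, 27, 9, p, 33), (28, 27, 9, p, 9), (29, 17, 9, r, 17), (29, 17, 9, r, 24), (29, 17, 9, r, 25), (29, 18, 7, t, 17), (29, 18, 7, t, 24), (29, 18, 7, t, 25), (29, 21, 18, z, 17), (29, 21, 18, z, 24), (29, 21, 18, z, 25), (29, 32, 9, t, 17), (29, 32, 9, t, 24), (29, 32, 9, t, 25)}
Apply σ_{D ≤ E AND G ≠ 7}; surviving tuples: {(28, 13, 19, z, 9), (28, 20, 22, u, 9), (28, 27, 9, p, 9), (29, 17, 9, r, 17), (29, 17, 9, r, 24), (29, 17, 9, r, 25), (29, 21, 18, z, 17), (29, 21, 18, z, 24), (29, 21, 18, z, 25), (29, 32, 9, t, 17), (29, 32, 9, t, 24), (29, 32, 9, t, 25)}
Apply σ_{A ≠ 20}; surviving tuples: {(28, 13, 19, z, 9), (28, 27, 9, p, 9), (29, 17, 9, r, 17), (29, 17, 9, r, 24), (29, 17, 9, r, 25), (29, 21, 18, z, 17), (29, 21, 18, z, 24), (29, 21, 18, z, 25), (29, 32, 9, t, 17), (29, 32, 9, t, 24), (29, 32, 9, t, 25)}
π_{G, A, E} gives {(18, 21, 29), (19, 13, 28), (9, 17, 29), (9, 27, 28), (9, 32, 29)} (6 duplicate(s) eliminated).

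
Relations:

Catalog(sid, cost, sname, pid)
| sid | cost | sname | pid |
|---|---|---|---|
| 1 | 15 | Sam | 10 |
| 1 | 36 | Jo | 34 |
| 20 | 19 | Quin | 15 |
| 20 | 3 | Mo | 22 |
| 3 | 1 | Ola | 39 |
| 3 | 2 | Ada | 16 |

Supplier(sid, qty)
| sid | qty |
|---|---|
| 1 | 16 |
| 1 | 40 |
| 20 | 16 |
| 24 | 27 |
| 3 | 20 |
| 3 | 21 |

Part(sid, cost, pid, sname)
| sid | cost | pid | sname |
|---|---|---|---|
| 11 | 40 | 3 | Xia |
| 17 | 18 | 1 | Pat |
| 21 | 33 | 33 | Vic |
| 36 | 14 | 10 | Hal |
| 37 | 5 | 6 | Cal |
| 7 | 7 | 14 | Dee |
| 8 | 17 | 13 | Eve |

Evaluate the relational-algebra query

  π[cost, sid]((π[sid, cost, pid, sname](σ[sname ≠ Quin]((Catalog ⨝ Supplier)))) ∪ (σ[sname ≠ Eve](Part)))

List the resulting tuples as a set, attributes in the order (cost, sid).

{(1, 3), (14, 36), (15, 1), (18, 17), (2, 3), (3, 20), (33, 21), (36, 1), (40, 11), (5, 37), (7, 7)}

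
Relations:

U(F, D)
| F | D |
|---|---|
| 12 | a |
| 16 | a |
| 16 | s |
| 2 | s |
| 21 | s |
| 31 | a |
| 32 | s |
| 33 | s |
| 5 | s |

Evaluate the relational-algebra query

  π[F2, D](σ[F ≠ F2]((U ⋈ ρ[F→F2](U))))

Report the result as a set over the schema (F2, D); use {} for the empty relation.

ρ[F→F2]: schema becomes (F2, D); tuples unchanged.
U ⋈ ρ[F→F2](U) (natural join on D): {(12, a, 12), (12, a, 16), (12, a, 31), (16, a, 12), (16, a, 16), (16, a, 31), (16, s, 16), (16, s, 2), (16, s, 21), (16, s, 32), (16, s, 33), (16, s, 5), (2, s, 16), (2, s, 2), (2, s, 21), (2, s, 32), (2, s, 33), (2, s, 5), (21, s, 16), (21, s, 2), (21, s, 21), (21, s, 32), (21, s, 33), (21, s, 5), (31, a, 12), (31, a, 16), (31, a, 31), (32, s, 16), (32, s, 2), (32, s, 21), (32, s, 32), (32, s, 33), (32, s, 5), (33, s, 16), (33, s, 2), (33, s, 21), (33, s, 32), (33, s, 33), (33, s, 5), (5, s, 16), (5, s, 2), (5, s, 21), (5, s, 32), (5, s, 33), (5, s, 5)}
σ[F ≠ F2]: keep tuples satisfying F ≠ F2 → {(12, a, 16), (12, a, 31), (16, a, 12), (16, a, 31), (16, s, 2), (16, s, 21), (16, s, 32), (16, s, 33), (16, s, 5), (2, s, 16), (2, s, 21), (2, s, 32), (2, s, 33), (2, s, 5), (21, s, 16), (21, s, 2), (21, s, 32), (21, s, 33), (21, s, 5), (31, a, 12), (31, a, 16), (32, s, 16), (32, s, 2), (32, s, 21), (32, s, 33), (32, s, 5), (33, s, 16), (33, s, 2), (33, s, 21), (33, s, 32), (33, s, 5), (5, s, 16), (5, s, 2), (5, s, 21), (5, s, 32), (5, s, 33)}
π_{F2, D} gives {(12, a), (16, a), (16, s), (2, s), (21, s), (31, a), (32, s), (33, s), (5, s)} (27 duplicate(s) eliminated).

{(12, a), (16, a), (16, s), (2, s), (21, s), (31, a), (32, s), (33, s), (5, s)}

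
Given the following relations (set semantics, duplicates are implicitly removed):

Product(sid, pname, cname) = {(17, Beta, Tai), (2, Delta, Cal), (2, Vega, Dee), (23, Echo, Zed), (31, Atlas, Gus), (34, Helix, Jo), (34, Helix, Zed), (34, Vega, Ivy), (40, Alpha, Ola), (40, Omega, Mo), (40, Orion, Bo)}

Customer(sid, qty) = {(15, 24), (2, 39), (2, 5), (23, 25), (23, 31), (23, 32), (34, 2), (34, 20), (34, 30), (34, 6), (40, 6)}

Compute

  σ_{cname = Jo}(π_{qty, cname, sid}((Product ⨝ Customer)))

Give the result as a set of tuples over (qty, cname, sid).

Product ⋈ Customer (natural join on sid): {(2, Delta, Cal, 39), (2, Delta, Cal, 5), (2, Vega, Dee, 39), (2, Vega, Dee, 5), (23, Echo, Zed, 25), (23, Echo, Zed, 31), (23, Echo, Zed, 32), (34, Helix, Jo, 2), (34, Helix, Jo, 20), (34, Helix, Jo, 30), (34, Helix, Jo, 6), (34, Helix, Zed, 2), (34, Helix, Zed, 20), (34, Helix, Zed, 30), (34, Helix, Zed, 6), (34, Vega, Ivy, 2), (34, Vega, Ivy, 20), (34, Vega, Ivy, 30), (34, Vega, Ivy, 6), (40, Alpha, Ola, 6), (40, Omega, Mo, 6), (40, Orion, Bo, 6)}
π_{qty, cname, sid} gives {(2, Ivy, 34), (2, Jo, 34), (2, Zed, 34), (20, Ivy, 34), (20, Jo, 34), (20, Zed, 34), (25, Zed, 23), (30, Ivy, 34), (30, Jo, 34), (30, Zed, 34), (31, Zed, 23), (32, Zed, 23), (39, Cal, 2), (39, Dee, 2), (5, Cal, 2), (5, Dee, 2), (6, Bo, 40), (6, Ivy, 34), (6, Jo, 34), (6, Mo, 40), (6, Ola, 40), (6, Zed, 34)}.
Selection cname = Jo: {(2, Jo, 34), (20, Jo, 34), (30, Jo, 34), (6, Jo, 34)}

{(2, Jo, 34), (20, Jo, 34), (30, Jo, 34), (6, Jo, 34)}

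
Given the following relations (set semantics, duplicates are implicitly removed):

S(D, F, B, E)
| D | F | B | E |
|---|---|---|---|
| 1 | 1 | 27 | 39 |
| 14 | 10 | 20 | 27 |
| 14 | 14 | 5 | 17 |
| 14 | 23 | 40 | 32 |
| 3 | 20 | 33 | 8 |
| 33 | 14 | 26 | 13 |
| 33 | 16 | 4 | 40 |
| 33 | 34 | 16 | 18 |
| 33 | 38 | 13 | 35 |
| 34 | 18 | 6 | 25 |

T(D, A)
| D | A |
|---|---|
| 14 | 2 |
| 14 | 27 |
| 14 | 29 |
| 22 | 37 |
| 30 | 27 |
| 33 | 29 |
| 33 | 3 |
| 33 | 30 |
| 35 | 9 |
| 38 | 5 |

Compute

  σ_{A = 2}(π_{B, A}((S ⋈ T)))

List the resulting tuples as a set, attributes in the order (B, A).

Joining S and T on D yields {(14, 10, 20, 27, 2), (14, 10, 20, 27, 27), (14, 10, 20, 27, 29), (14, 14, 5, 17, 2), (14, 14, 5, 17, 27), (14, 14, 5, 17, 29), (14, 23, 40, 32, 2), (14, 23, 40, 32, 27), (14, 23, 40, 32, 29), (33, 14, 26, 13, 29), (33, 14, 26, 13, 3), (33, 14, 26, 13, 30), (33, 16, 4, 40, 29), (33, 16, 4, 40, 3), (33, 16, 4, 40, 30), (33, 34, 16, 18, 29), (33, 34, 16, 18, 3), (33, 34, 16, 18, 30), (33, 38, 13, 35, 29), (33, 38, 13, 35, 3), (33, 38, 13, 35, 30)}.
Projecting to B, A: {(13, 29), (13, 3), (13, 30), (16, 29), (16, 3), (16, 30), (20, 2), (20, 27), (20, 29), (26, 29), (26, 3), (26, 30), (4, 29), (4, 3), (4, 30), (40, 2), (40, 27), (40, 29), (5, 2), (5, 27), (5, 29)}
σ[A = 2]: keep tuples satisfying A = 2 → {(20, 2), (40, 2), (5, 2)}

{(20, 2), (40, 2), (5, 2)}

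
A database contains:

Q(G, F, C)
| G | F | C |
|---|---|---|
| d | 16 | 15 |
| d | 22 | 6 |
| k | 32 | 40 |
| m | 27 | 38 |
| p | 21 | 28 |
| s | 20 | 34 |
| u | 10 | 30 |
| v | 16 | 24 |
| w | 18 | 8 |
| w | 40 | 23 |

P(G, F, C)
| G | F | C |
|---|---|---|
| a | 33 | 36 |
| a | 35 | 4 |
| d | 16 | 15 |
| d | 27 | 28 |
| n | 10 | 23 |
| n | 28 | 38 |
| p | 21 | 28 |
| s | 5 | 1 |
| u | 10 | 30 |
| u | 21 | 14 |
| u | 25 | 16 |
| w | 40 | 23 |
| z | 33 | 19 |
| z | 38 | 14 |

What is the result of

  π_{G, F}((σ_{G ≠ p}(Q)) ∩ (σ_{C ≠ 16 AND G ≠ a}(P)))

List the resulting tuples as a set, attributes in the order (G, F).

{(d, 16), (u, 10), (w, 40)}

Selection G ≠ p: {(d, 16, 15), (d, 22, 6), (k, 32, 40), (m, 27, 38), (s, 20, 34), (u, 10, 30), (v, 16, 24), (w, 18, 8), (w, 40, 23)}
Selection C ≠ 16 AND G ≠ a: {(d, 16, 15), (d, 27, 28), (n, 10, 23), (n, 28, 38), (p, 21, 28), (s, 5, 1), (u, 10, 30), (u, 21, 14), (w, 40, 23), (z, 33, 19), (z, 38, 14)}
Intersection: {(d, 16, 15), (d, 22, 6), (k, 32, 40), (m, 27, 38), (s, 20, 34), (u, 10, 30), (v, 16, 24), (w, 18, 8), (w, 40, 23)} with {(d, 16, 15), (d, 27, 28), (n, 10, 23), (n, 28, 38), (p, 21, 28), (s, 5, 1), (u, 10, 30), (u, 21, 14), (w, 40, 23), (z, 33, 19), (z, 38, 14)} → {(d, 16, 15), (u, 10, 30), (w, 40, 23)}
π_{G, F} gives {(d, 16), (u, 10), (w, 40)}.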